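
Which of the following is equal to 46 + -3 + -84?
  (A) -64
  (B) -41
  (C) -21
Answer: B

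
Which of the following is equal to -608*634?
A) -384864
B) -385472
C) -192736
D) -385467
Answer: B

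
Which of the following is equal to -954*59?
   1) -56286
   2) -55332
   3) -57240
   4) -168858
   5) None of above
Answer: 1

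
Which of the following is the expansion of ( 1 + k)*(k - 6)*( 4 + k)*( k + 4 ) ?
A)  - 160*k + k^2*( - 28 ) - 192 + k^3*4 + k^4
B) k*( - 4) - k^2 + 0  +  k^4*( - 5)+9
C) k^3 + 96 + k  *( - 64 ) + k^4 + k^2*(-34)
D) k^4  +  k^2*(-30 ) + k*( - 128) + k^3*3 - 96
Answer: D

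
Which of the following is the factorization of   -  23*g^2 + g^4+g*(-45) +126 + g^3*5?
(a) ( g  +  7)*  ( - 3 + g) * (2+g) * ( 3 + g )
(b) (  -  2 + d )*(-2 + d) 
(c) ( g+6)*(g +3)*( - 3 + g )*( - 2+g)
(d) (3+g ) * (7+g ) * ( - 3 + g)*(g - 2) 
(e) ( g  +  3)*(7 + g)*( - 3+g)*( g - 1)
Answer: d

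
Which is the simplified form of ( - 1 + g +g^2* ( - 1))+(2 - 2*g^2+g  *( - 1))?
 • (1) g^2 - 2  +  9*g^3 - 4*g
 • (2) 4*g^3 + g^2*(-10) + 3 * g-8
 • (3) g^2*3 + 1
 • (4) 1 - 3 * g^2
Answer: 4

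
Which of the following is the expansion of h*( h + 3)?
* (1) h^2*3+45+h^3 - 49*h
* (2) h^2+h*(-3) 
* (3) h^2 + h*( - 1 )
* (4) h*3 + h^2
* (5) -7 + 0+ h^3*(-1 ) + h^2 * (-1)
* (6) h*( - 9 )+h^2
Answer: 4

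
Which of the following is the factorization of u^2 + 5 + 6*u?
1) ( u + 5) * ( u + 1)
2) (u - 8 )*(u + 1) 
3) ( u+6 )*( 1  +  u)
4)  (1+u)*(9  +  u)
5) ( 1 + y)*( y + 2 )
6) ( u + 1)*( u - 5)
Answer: 1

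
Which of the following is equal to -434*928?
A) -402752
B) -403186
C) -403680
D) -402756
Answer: A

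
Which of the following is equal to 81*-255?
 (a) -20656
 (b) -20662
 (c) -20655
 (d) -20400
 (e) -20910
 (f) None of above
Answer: c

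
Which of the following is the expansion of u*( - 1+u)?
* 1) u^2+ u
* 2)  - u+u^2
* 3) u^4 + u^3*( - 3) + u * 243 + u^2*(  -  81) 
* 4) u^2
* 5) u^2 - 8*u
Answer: 2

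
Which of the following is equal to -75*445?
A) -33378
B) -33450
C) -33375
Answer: C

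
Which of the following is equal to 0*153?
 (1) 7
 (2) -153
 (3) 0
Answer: 3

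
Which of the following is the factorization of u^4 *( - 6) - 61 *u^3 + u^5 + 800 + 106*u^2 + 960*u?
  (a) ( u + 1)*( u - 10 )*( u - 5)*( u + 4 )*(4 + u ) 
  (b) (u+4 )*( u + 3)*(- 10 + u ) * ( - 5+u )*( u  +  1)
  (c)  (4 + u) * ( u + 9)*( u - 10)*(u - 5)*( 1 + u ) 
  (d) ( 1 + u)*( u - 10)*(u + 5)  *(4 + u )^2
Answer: a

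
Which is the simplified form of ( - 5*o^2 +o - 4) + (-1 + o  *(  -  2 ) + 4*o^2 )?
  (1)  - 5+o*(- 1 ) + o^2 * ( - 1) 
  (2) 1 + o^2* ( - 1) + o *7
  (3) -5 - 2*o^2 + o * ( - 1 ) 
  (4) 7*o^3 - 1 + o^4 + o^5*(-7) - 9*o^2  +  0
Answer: 1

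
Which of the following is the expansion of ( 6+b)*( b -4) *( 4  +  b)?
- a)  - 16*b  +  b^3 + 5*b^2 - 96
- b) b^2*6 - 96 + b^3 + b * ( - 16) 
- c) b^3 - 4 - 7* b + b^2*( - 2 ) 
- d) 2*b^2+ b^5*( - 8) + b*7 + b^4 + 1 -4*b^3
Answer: b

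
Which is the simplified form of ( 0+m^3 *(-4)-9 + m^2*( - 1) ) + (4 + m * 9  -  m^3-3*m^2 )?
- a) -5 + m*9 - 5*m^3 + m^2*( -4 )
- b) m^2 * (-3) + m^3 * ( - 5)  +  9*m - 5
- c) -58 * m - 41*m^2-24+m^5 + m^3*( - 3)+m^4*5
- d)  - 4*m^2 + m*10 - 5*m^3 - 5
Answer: a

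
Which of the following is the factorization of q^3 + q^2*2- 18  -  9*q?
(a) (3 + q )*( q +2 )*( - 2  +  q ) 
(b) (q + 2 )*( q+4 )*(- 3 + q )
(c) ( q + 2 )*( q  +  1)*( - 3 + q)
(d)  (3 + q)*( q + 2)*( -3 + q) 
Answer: d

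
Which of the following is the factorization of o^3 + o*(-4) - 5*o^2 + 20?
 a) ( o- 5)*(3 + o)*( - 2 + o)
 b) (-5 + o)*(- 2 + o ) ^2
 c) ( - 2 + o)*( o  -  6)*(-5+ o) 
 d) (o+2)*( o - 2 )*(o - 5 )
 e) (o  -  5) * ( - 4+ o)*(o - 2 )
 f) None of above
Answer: d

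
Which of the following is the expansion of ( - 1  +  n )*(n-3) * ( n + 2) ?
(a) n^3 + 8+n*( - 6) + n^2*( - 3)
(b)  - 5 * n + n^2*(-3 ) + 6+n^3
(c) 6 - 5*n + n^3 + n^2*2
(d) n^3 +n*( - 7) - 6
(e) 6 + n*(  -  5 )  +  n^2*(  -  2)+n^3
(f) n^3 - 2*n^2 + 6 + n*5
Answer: e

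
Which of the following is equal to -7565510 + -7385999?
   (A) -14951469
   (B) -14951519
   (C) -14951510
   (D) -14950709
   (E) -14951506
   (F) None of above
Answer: F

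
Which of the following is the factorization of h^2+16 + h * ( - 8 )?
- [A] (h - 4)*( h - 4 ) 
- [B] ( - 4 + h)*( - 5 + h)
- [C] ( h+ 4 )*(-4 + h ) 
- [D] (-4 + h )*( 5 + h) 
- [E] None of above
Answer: A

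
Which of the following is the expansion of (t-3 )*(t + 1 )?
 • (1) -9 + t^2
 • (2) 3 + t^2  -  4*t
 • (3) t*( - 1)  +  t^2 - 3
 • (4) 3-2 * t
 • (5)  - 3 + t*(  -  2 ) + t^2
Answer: 5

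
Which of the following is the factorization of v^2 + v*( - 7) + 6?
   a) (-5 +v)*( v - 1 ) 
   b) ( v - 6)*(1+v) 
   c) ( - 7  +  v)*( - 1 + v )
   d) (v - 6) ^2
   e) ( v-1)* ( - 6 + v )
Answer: e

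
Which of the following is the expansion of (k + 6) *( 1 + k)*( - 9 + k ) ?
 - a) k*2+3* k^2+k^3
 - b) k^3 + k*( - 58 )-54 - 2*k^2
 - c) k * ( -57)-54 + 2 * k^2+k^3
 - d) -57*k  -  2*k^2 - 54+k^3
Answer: d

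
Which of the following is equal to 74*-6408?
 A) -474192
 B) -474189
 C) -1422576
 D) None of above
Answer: A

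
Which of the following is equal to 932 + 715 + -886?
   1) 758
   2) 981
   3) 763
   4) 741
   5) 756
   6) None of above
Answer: 6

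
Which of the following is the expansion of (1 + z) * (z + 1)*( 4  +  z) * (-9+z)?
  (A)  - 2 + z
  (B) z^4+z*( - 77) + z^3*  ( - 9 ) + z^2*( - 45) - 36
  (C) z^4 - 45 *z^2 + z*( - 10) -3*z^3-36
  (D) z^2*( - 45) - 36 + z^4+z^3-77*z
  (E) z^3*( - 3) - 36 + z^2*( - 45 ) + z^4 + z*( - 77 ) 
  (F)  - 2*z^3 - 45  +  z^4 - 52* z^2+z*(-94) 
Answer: E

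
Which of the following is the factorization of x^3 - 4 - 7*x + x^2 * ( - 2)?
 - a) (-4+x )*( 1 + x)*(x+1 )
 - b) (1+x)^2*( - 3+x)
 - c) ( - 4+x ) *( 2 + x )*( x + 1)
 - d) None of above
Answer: a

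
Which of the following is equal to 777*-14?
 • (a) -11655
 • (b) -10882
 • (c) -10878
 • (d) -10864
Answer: c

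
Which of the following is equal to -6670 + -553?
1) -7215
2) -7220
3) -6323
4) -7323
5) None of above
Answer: 5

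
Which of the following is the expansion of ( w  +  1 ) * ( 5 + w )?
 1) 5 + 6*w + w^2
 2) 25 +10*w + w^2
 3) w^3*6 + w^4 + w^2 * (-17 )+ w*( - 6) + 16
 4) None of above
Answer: 1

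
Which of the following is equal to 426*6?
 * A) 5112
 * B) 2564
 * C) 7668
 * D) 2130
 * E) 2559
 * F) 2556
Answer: F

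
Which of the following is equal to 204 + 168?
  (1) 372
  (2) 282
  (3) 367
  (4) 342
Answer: 1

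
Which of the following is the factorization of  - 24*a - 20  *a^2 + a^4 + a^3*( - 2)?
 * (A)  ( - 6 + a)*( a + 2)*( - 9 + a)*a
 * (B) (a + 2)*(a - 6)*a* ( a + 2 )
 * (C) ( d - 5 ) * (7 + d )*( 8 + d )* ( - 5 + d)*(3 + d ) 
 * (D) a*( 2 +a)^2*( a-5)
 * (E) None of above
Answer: B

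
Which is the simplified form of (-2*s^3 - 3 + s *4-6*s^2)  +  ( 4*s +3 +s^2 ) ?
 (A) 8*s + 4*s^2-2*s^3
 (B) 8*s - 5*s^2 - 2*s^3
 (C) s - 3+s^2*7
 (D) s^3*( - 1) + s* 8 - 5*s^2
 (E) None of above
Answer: B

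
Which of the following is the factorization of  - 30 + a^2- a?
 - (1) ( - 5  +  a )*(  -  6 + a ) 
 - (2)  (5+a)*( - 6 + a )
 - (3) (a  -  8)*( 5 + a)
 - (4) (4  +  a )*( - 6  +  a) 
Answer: 2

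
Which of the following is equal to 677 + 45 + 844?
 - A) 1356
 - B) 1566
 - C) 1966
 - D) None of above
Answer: B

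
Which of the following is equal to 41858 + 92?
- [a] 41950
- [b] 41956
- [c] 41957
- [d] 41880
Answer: a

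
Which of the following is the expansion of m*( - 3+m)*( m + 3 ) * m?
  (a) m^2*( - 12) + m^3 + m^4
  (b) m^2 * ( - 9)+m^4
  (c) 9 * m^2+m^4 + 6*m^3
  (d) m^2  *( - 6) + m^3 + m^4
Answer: b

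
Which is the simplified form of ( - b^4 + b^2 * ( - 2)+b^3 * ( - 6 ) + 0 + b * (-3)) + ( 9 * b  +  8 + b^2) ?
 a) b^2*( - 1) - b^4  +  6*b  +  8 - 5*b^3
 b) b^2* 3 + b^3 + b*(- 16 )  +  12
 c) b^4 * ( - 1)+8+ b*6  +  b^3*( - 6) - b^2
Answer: c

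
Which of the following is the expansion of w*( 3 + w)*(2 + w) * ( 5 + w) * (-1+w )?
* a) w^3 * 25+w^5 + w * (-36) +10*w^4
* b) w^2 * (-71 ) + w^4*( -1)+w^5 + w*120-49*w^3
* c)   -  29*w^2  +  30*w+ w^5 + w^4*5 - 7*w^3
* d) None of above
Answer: d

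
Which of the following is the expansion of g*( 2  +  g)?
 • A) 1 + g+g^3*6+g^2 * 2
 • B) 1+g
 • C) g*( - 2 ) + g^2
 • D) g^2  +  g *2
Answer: D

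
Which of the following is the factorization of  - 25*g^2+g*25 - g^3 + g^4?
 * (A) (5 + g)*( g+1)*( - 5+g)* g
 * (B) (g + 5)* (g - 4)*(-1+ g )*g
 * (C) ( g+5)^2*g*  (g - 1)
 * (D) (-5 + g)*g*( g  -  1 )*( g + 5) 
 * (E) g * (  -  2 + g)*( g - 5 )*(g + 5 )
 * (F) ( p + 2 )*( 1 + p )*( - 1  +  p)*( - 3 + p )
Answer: D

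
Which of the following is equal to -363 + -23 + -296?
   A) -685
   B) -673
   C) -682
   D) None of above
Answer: C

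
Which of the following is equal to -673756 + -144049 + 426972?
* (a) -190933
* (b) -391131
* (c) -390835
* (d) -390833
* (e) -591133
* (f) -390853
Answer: d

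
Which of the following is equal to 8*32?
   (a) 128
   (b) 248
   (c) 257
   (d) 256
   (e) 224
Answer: d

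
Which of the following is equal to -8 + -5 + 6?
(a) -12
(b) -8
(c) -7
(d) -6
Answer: c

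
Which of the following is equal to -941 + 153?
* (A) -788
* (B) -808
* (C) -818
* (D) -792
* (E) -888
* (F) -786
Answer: A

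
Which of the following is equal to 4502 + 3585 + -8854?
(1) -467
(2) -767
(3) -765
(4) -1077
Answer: 2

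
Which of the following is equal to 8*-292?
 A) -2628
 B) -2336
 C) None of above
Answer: B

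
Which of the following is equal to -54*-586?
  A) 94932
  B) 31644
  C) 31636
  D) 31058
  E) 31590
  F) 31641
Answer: B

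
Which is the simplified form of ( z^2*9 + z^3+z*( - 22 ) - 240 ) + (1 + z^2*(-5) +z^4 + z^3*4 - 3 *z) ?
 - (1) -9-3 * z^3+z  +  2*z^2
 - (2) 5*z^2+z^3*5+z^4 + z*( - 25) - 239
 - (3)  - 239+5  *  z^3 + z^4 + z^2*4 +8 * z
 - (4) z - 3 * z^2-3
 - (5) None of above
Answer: 5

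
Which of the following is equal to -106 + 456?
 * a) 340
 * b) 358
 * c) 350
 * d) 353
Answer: c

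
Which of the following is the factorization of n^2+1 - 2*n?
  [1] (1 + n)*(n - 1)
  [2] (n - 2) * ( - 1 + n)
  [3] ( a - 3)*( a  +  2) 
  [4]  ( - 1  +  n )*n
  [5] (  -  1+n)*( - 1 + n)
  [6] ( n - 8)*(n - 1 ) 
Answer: 5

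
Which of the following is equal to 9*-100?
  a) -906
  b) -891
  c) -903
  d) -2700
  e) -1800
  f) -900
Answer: f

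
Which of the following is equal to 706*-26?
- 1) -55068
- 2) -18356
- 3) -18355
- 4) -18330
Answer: 2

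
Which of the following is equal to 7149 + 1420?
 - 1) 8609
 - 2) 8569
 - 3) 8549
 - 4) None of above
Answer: 2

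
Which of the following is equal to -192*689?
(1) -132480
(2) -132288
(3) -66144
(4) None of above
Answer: 2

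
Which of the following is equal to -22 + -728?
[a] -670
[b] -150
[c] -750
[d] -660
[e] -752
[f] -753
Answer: c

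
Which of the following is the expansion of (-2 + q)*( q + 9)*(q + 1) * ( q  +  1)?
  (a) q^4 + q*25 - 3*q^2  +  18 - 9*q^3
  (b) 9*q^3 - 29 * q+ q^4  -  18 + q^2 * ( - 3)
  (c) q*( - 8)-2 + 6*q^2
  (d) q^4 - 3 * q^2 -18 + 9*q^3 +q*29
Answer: b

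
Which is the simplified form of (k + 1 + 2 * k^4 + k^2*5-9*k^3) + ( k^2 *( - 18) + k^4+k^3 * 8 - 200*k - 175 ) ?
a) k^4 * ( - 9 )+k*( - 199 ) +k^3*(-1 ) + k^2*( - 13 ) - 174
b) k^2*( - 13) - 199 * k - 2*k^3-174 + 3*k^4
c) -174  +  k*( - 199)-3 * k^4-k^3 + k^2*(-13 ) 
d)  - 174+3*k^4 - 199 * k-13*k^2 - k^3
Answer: d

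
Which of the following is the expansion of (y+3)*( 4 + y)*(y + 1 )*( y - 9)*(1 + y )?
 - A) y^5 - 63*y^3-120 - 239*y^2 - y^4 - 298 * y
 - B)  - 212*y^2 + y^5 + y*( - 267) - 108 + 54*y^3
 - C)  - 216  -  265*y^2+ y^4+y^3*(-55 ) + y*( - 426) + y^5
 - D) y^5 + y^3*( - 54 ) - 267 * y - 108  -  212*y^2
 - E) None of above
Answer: D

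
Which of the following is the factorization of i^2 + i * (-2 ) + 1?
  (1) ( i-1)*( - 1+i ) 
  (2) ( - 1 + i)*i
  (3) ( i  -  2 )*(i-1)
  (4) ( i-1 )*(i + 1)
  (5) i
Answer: 1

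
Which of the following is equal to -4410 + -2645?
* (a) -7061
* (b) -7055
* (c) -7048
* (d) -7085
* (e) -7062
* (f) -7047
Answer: b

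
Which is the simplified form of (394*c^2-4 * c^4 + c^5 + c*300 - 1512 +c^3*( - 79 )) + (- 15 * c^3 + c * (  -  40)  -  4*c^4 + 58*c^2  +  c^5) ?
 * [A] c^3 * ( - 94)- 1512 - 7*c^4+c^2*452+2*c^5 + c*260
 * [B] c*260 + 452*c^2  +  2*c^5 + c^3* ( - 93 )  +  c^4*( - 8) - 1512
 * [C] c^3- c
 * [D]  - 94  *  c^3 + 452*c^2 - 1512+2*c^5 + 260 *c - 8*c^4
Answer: D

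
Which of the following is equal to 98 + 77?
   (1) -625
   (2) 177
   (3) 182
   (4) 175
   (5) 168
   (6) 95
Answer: 4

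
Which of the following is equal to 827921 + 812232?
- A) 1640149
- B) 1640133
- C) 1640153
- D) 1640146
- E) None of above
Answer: C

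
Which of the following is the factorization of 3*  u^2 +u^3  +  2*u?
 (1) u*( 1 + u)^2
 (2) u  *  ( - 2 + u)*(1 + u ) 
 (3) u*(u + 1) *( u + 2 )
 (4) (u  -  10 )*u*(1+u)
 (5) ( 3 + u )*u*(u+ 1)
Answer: 3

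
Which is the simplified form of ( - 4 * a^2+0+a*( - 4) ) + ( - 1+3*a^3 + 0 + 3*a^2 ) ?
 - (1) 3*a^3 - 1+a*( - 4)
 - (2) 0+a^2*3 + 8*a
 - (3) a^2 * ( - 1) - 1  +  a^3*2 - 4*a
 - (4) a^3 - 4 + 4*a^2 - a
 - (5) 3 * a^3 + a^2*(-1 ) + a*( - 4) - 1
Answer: 5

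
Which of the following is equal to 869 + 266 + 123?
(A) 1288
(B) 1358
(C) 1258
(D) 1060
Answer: C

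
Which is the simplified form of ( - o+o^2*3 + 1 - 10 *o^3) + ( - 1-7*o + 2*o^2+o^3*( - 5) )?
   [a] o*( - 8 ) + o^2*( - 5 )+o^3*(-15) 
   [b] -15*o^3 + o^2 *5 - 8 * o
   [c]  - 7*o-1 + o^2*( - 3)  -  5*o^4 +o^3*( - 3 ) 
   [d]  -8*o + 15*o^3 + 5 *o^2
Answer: b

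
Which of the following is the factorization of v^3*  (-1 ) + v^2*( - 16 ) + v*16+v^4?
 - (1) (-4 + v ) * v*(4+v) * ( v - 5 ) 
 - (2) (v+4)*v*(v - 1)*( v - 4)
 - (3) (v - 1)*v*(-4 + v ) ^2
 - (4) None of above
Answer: 2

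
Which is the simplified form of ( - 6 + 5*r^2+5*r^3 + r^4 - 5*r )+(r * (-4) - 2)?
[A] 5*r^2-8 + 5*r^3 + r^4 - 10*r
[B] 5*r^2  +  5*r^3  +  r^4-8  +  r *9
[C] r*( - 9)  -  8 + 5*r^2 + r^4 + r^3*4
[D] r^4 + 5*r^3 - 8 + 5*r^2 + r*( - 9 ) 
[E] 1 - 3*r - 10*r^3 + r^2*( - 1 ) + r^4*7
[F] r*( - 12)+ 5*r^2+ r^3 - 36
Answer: D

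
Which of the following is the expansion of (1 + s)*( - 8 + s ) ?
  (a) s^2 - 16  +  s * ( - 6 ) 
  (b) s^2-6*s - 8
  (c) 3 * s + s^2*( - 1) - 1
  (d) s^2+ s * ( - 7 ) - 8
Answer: d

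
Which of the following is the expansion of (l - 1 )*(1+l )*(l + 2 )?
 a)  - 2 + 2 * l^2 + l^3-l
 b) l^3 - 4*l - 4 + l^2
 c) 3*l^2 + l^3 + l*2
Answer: a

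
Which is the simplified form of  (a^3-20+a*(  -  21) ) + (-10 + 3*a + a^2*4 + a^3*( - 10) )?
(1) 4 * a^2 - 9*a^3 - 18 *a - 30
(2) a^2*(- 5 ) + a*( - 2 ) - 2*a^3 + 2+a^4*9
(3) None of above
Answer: 1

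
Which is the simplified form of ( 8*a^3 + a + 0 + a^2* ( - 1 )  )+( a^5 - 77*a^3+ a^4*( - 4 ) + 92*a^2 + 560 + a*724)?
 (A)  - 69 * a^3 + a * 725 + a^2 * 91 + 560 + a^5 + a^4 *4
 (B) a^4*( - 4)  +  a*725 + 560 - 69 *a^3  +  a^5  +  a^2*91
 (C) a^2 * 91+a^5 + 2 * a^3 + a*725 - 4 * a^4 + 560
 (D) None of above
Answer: B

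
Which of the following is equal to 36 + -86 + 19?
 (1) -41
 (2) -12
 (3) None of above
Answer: 3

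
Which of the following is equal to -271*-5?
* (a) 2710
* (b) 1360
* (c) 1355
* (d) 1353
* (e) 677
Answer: c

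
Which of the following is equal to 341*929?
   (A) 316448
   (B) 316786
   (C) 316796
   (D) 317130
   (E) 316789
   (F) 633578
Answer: E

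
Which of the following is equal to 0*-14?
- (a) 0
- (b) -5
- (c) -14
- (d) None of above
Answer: a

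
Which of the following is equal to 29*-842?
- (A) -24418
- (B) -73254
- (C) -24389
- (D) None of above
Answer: A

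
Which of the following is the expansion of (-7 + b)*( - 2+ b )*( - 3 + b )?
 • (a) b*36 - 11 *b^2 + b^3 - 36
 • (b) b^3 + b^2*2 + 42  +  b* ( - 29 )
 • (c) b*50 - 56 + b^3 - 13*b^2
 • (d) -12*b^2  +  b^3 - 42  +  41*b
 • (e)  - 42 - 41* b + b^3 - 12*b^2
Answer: d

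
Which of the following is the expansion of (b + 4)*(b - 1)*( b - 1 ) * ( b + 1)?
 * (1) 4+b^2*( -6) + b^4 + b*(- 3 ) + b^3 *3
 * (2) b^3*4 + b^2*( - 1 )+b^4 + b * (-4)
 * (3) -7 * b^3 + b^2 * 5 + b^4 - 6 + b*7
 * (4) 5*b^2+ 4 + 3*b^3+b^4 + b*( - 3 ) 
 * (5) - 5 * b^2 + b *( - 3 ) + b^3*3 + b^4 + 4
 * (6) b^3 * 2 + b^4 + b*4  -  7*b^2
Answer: 5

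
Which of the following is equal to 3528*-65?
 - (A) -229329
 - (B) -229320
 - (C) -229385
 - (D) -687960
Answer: B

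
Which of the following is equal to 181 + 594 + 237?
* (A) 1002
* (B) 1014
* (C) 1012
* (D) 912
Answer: C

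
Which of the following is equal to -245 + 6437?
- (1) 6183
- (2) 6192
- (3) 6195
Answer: 2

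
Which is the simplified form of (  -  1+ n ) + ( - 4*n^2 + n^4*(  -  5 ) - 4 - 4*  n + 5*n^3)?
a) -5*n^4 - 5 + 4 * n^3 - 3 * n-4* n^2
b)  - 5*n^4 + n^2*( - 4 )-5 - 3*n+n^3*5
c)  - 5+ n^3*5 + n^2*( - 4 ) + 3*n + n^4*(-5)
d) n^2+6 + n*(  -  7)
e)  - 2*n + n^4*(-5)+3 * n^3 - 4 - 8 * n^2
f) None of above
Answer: b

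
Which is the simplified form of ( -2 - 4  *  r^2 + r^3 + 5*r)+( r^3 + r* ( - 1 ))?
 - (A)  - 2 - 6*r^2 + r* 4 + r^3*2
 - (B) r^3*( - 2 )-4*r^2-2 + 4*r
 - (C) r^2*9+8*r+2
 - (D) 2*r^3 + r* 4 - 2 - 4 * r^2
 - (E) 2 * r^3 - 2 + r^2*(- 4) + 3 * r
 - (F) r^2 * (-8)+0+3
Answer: D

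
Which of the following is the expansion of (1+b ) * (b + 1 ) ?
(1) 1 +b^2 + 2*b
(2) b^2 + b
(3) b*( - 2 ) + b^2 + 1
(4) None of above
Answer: 1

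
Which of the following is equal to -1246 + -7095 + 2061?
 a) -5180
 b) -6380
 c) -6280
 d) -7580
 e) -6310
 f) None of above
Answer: c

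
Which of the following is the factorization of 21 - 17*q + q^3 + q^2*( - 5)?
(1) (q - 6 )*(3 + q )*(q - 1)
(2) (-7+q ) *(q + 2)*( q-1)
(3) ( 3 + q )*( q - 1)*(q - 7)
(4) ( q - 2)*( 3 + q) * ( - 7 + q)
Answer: 3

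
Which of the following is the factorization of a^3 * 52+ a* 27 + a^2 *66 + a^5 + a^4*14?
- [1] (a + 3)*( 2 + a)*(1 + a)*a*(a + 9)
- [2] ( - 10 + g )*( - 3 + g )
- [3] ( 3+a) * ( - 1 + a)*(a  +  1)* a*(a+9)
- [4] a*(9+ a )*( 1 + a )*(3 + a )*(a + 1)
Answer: 4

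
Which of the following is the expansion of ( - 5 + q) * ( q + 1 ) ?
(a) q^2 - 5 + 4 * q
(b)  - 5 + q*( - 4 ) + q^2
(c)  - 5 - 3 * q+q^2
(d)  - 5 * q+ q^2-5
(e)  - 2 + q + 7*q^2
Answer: b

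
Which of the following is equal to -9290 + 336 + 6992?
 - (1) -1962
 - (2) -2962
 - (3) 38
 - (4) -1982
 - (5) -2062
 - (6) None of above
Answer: 1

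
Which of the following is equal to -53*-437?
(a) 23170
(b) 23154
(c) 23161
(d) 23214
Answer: c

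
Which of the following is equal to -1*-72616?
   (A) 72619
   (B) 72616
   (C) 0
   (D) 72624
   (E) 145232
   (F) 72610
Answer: B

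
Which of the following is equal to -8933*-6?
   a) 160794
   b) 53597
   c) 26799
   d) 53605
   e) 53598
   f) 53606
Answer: e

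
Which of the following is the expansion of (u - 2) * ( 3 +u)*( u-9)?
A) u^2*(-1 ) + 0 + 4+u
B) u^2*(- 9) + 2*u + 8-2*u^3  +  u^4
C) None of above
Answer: C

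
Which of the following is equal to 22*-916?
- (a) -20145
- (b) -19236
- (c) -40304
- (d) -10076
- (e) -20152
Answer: e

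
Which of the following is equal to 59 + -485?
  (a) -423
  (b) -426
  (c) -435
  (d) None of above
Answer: b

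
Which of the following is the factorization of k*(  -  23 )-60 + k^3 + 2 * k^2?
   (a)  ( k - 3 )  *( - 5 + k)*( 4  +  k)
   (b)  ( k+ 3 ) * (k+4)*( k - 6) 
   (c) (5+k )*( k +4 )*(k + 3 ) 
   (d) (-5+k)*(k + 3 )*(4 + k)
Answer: d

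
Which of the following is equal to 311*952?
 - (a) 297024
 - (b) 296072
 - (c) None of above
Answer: b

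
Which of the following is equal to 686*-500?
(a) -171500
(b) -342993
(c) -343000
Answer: c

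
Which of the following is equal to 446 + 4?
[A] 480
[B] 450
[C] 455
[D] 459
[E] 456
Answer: B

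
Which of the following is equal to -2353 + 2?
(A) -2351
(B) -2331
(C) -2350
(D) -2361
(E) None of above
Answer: A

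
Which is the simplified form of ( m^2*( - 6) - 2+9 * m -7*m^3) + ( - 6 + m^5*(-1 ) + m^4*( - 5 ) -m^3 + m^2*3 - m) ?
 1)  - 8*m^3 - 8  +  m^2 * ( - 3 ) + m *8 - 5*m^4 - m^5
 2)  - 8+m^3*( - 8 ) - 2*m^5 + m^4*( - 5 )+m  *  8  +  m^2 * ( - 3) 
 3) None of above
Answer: 1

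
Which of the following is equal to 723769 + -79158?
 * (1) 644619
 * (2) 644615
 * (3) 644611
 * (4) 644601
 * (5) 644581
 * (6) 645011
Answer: 3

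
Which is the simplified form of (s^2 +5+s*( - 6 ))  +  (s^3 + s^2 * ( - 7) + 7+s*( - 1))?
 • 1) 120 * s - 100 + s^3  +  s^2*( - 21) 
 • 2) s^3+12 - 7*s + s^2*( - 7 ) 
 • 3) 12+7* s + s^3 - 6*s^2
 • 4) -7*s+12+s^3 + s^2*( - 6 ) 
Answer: 4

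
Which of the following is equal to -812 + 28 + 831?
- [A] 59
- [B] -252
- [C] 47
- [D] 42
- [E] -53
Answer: C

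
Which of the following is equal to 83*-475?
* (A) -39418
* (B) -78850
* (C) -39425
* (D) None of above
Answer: C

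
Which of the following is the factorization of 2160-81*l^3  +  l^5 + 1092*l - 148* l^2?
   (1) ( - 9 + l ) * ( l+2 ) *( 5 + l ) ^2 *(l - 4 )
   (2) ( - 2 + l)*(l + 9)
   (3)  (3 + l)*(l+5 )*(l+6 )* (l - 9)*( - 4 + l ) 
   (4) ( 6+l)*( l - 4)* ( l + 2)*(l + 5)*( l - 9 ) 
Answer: 4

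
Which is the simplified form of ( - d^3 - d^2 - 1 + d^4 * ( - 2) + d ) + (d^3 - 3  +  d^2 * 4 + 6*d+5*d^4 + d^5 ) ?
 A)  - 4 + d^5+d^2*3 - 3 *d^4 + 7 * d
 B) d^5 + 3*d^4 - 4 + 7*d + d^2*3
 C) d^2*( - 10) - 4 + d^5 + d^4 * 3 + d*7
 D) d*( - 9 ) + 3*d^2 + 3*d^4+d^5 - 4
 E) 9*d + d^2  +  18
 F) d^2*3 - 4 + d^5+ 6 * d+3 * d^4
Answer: B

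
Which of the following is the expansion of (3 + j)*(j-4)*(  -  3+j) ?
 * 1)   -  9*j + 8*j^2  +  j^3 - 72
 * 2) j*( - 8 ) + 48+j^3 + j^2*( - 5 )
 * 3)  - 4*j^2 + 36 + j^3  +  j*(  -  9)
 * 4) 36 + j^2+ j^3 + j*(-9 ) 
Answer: 3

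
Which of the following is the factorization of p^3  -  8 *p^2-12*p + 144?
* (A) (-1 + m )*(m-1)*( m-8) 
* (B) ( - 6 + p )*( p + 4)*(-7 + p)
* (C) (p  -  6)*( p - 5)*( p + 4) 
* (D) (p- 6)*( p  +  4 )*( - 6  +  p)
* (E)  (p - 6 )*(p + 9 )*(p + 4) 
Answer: D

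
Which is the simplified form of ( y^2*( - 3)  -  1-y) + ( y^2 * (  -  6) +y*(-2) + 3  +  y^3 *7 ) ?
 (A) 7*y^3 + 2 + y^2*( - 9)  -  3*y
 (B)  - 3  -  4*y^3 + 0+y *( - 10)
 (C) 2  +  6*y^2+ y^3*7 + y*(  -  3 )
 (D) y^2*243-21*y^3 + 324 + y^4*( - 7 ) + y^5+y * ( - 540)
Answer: A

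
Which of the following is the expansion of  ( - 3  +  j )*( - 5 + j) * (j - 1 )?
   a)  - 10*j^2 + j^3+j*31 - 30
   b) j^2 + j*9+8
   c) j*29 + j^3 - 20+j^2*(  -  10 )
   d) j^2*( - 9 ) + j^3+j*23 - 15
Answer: d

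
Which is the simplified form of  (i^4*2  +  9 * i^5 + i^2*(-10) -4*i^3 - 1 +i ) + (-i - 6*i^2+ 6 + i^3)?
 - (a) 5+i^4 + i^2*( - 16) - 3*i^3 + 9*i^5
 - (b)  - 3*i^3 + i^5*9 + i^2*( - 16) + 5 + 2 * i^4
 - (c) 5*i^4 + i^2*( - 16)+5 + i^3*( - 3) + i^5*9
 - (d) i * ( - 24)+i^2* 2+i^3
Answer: b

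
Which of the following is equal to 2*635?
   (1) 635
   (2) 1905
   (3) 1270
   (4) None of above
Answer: 3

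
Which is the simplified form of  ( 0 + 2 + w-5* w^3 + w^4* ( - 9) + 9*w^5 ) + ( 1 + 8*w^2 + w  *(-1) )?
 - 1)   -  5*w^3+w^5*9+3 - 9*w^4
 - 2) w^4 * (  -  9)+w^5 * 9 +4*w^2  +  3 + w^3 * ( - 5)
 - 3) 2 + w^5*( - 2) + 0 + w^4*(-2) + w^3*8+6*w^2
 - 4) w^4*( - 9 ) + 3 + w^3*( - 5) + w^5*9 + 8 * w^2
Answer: 4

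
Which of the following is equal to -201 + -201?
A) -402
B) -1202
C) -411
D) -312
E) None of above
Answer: A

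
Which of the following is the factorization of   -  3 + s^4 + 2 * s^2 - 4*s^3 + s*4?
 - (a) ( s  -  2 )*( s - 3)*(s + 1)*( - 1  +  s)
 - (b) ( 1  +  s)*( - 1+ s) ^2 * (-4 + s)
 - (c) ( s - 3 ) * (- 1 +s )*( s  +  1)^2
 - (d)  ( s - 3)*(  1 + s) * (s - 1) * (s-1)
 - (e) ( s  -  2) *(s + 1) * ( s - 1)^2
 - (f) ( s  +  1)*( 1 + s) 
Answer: d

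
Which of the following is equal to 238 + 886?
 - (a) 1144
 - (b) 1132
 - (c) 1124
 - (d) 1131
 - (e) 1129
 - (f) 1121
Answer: c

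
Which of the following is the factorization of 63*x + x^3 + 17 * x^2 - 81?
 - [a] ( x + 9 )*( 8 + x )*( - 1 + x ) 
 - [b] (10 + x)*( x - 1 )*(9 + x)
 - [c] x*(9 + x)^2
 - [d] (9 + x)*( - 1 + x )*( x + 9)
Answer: d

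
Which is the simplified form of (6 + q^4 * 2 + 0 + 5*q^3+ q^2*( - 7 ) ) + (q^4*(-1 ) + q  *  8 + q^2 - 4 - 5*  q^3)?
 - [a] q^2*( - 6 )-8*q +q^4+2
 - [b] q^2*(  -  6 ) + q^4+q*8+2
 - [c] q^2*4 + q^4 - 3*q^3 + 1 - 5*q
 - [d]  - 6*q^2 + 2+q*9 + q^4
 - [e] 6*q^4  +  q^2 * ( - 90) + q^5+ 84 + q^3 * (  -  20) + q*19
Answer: b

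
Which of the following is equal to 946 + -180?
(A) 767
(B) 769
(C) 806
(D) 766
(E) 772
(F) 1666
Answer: D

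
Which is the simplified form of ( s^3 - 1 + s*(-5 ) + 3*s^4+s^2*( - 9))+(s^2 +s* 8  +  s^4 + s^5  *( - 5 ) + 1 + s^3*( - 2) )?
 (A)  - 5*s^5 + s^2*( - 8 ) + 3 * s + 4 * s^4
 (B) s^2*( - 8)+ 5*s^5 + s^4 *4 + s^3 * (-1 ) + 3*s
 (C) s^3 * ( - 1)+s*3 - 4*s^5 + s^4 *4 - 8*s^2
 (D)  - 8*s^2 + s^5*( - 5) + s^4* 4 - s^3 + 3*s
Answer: D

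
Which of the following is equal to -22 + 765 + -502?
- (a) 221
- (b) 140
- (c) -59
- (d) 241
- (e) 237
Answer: d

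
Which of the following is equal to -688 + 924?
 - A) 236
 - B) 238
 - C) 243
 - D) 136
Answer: A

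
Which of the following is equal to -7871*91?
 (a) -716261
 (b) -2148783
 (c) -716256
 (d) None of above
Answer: a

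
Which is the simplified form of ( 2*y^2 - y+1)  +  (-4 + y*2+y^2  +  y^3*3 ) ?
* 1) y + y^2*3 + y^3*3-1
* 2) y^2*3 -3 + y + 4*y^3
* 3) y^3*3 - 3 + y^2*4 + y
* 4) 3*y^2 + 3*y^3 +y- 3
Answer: 4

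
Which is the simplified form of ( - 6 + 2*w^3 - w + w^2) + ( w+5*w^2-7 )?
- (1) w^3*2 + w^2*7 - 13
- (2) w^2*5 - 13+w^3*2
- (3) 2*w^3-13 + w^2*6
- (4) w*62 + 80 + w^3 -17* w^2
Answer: 3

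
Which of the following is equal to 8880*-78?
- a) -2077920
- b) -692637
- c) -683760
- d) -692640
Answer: d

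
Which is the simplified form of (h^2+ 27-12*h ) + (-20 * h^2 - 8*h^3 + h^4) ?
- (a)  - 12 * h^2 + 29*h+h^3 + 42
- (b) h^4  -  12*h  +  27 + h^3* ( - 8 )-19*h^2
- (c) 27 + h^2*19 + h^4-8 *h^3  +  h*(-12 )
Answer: b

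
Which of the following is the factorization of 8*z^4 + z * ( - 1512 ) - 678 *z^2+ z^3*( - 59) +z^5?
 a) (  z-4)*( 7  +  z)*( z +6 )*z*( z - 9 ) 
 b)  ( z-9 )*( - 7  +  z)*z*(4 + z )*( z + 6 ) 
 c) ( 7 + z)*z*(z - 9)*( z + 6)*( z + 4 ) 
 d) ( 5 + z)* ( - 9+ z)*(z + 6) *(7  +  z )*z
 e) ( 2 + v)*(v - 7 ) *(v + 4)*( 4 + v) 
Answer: c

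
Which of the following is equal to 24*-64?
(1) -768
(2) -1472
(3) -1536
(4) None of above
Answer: 3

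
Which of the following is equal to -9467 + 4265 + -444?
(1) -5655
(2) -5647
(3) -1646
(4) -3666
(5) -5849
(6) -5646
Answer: 6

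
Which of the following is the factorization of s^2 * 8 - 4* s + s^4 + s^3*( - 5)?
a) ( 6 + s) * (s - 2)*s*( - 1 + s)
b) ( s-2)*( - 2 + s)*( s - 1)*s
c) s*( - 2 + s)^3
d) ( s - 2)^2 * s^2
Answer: b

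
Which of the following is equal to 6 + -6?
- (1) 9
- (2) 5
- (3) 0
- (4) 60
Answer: 3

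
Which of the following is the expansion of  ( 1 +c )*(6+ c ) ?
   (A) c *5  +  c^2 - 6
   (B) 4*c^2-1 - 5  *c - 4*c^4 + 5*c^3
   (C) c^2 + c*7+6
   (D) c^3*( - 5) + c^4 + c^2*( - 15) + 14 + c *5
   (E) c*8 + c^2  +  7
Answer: C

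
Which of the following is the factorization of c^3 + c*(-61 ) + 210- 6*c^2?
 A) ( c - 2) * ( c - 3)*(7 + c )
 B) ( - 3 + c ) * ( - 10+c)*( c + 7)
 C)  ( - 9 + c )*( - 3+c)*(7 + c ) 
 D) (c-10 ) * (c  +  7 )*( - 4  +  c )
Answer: B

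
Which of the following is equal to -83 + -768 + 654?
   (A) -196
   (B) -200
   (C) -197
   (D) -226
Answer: C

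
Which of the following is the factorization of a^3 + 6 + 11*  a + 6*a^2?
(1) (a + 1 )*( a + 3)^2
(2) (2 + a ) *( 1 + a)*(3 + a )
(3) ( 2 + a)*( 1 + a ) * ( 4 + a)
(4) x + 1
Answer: 2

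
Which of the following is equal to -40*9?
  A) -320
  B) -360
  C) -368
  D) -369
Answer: B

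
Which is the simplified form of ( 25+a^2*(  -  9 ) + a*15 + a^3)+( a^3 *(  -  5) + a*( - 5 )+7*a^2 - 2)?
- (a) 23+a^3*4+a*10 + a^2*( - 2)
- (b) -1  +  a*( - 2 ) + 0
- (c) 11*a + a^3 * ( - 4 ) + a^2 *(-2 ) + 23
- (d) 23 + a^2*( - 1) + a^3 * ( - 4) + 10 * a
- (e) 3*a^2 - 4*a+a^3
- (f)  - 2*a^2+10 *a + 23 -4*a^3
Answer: f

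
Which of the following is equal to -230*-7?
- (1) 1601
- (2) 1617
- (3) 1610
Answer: 3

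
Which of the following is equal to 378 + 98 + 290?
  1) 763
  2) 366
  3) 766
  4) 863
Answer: 3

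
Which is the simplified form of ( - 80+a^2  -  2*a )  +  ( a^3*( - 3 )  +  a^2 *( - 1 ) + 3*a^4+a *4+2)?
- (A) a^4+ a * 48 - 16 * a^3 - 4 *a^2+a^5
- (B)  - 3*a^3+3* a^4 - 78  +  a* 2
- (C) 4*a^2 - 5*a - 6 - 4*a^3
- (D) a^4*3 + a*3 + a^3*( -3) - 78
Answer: B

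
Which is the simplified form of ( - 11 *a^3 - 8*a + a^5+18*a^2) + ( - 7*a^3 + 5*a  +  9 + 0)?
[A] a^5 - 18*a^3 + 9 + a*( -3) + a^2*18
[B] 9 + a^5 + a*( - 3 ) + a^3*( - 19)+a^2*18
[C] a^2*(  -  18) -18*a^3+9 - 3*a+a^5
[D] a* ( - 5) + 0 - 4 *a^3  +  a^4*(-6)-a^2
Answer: A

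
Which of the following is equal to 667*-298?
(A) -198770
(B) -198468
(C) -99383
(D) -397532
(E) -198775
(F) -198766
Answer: F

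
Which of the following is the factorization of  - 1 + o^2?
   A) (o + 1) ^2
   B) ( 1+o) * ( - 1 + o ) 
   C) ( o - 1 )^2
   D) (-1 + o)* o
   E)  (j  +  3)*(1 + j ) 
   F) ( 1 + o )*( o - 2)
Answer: B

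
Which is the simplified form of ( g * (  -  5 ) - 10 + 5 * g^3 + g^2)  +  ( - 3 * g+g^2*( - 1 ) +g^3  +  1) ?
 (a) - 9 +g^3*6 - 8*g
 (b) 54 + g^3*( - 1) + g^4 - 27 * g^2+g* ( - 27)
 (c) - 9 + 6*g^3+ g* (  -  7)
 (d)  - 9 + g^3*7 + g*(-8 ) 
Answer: a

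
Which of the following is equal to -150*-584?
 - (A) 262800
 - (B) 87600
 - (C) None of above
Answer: B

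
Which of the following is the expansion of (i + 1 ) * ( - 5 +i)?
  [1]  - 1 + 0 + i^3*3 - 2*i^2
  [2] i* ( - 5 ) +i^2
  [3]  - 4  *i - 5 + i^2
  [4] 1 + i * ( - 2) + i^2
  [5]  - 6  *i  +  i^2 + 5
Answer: 3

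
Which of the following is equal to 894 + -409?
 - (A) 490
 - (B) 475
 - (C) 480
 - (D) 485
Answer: D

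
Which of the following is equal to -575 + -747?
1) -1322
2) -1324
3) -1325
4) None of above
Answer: 1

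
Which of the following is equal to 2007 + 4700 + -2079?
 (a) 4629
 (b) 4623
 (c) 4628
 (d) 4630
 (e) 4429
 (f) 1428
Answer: c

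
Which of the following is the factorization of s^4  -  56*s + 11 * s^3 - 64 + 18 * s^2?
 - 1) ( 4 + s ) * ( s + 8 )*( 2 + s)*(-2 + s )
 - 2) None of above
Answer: 2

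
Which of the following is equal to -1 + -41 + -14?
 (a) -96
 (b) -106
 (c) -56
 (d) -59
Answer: c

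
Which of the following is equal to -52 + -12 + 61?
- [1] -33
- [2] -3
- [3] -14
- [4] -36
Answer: 2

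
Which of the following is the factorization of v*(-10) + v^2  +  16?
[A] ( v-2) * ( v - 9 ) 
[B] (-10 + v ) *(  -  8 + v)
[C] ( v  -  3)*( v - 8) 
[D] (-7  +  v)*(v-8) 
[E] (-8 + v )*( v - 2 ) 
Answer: E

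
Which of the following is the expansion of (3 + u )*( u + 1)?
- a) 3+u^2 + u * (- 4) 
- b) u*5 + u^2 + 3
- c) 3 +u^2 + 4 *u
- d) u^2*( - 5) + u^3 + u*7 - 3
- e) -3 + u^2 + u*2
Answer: c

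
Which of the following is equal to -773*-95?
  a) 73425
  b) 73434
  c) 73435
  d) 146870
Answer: c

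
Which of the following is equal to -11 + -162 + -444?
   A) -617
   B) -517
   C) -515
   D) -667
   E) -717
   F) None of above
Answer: A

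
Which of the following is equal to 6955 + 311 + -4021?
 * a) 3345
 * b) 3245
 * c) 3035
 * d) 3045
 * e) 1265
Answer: b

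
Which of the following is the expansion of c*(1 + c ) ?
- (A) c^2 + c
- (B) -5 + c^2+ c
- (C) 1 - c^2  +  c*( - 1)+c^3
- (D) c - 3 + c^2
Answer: A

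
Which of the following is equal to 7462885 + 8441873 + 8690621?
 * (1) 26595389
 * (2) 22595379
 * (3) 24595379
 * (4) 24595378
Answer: 3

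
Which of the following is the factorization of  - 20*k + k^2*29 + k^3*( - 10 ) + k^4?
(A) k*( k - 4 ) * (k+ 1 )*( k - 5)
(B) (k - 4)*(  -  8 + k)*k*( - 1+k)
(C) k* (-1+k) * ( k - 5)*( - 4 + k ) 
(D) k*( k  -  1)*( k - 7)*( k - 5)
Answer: C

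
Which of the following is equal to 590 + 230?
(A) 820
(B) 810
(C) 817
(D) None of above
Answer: A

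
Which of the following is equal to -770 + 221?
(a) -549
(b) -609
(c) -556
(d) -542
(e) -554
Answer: a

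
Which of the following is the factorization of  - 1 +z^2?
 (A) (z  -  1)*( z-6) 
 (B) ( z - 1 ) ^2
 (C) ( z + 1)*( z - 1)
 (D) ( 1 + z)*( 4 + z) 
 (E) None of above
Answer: C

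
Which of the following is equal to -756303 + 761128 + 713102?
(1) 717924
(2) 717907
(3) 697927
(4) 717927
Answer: 4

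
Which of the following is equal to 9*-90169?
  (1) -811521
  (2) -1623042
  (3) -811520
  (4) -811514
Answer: 1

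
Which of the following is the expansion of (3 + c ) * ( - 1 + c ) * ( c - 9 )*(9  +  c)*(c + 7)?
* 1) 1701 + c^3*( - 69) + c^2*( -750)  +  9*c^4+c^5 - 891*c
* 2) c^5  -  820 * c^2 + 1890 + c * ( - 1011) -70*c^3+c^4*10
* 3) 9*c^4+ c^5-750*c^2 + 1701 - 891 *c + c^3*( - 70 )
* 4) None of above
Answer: 3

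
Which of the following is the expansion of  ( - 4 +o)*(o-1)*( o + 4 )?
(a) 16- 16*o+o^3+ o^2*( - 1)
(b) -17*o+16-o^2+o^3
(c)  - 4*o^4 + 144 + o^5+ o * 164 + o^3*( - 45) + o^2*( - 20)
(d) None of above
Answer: a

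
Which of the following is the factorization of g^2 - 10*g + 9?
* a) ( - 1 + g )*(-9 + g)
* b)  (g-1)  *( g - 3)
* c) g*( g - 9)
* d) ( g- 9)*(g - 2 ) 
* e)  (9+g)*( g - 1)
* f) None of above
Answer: a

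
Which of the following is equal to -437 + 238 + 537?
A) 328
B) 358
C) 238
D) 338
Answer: D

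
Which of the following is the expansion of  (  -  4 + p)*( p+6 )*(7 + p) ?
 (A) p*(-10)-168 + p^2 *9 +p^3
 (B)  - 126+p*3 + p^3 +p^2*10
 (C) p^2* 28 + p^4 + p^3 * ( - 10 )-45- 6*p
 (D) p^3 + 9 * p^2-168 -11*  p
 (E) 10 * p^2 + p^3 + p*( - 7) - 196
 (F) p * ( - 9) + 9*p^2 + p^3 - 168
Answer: A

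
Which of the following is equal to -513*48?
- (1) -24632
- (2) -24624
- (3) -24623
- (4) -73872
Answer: 2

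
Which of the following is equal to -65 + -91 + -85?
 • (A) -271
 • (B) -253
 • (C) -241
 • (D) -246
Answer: C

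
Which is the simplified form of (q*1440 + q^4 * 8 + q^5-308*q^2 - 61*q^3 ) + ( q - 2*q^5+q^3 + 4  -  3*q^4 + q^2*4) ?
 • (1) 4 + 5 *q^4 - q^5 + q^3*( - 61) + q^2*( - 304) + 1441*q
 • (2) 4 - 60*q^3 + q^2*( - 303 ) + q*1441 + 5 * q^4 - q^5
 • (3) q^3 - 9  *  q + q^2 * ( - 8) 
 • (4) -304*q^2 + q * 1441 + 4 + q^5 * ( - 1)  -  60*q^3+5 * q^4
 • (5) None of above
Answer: 4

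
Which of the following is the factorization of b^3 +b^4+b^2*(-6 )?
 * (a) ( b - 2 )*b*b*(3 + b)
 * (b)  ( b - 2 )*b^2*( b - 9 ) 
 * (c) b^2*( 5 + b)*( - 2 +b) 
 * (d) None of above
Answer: a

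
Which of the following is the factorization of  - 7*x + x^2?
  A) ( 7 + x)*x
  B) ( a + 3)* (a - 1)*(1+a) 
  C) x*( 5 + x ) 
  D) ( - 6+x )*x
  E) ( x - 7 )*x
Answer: E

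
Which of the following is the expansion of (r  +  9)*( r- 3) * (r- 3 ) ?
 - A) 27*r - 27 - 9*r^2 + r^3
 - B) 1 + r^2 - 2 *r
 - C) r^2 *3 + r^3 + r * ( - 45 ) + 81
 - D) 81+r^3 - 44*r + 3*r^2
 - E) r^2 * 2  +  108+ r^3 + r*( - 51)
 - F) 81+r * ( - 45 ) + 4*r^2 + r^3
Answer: C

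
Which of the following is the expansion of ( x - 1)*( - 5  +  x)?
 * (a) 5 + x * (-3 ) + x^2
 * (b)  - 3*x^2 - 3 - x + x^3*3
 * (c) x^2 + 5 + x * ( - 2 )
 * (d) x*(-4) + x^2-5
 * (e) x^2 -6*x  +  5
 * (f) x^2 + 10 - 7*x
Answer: e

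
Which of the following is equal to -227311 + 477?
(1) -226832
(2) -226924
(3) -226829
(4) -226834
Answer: 4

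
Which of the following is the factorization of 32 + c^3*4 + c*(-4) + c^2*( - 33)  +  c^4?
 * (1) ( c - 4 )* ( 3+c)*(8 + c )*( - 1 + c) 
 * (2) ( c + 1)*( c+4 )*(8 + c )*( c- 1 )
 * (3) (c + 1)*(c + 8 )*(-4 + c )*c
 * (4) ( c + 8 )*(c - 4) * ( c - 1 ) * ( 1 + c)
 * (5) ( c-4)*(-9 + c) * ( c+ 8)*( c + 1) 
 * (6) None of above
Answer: 4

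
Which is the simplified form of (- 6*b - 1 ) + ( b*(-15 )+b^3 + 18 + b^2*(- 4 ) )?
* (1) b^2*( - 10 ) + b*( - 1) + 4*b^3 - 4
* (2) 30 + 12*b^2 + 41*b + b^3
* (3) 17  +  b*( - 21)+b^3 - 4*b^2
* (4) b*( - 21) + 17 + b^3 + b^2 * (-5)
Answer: 3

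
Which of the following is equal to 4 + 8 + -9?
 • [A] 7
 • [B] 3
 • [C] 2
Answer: B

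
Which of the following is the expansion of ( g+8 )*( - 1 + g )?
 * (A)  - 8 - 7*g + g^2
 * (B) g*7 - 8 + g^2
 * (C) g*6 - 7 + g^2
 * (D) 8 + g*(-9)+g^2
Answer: B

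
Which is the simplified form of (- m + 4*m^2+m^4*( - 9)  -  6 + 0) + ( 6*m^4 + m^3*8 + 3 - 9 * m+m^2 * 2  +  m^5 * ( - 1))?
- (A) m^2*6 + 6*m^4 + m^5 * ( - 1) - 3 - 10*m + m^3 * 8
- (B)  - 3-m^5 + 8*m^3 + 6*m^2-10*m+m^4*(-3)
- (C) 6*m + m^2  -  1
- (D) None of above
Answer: B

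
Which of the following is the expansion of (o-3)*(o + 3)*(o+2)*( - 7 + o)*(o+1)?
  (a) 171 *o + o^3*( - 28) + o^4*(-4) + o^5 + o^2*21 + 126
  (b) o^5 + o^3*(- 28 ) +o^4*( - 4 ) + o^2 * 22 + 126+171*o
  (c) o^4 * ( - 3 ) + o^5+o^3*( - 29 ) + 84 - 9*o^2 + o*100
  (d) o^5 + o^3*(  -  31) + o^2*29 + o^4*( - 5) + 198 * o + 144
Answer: b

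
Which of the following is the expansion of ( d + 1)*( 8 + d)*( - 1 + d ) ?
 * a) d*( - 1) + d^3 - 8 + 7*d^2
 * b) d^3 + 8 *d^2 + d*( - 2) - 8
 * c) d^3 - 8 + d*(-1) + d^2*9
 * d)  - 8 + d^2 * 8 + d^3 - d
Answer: d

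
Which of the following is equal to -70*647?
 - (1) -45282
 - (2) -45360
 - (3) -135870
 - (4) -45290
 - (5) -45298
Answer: 4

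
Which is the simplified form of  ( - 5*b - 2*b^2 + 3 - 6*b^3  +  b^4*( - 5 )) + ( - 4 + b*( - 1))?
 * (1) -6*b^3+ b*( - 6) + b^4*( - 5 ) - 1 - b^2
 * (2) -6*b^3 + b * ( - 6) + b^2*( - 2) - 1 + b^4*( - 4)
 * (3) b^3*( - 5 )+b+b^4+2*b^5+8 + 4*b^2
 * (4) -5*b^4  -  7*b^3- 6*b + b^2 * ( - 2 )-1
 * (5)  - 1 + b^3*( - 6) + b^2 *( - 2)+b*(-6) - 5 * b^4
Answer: 5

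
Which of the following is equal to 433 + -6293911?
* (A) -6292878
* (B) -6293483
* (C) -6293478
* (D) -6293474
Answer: C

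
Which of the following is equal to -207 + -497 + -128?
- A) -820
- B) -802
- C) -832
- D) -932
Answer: C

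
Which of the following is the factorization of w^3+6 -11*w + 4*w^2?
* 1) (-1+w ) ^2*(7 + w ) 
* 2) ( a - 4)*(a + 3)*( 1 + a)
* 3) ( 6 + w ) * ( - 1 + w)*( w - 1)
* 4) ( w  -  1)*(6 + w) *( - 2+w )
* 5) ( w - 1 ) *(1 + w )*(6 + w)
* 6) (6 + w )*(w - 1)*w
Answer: 3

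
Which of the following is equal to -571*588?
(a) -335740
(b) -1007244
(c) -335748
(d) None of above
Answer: c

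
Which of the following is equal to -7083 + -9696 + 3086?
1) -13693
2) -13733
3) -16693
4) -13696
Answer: 1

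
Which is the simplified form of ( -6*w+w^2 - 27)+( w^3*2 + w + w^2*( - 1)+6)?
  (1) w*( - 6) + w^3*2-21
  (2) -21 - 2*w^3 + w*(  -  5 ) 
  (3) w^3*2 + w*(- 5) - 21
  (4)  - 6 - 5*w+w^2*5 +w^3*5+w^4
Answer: 3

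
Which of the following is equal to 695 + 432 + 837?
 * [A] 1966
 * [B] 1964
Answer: B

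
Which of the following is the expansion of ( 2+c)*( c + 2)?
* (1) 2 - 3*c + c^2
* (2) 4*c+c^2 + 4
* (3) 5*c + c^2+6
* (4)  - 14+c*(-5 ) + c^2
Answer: 2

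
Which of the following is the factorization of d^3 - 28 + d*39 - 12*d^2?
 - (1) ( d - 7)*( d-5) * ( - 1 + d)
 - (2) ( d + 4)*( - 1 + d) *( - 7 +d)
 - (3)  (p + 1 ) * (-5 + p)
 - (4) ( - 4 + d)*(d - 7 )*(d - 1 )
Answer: 4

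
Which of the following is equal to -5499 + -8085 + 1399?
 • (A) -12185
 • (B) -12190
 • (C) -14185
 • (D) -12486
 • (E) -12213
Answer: A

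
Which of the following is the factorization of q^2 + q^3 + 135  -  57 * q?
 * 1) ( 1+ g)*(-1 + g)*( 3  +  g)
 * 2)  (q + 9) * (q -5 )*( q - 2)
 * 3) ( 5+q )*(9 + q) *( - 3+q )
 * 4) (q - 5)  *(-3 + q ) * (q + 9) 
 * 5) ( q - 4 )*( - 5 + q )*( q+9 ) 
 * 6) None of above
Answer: 4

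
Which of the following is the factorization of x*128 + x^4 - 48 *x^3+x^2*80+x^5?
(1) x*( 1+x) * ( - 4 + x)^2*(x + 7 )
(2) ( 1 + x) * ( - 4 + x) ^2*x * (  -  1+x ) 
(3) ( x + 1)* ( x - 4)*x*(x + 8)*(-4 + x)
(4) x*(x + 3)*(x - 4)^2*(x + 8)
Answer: 3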